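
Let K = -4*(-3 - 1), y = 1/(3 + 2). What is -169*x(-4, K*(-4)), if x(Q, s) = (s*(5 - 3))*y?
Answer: 21632/5 ≈ 4326.4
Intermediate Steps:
y = 1/5 ≈ 0.20000
K = 16 (K = -4*(-4) = 16)
x(Q, s) = 2*s/5 (x(Q, s) = (s*(5 - 3))*(1/5) = (s*2)*(1/5) = (2*s)*(1/5) = 2*s/5)
-169*x(-4, K*(-4)) = -338*16*(-4)/5 = -338*(-64)/5 = -169*(-128/5) = 21632/5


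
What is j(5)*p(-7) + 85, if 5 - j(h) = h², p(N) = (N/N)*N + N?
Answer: 365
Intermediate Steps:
p(N) = 2*N (p(N) = 1*N + N = N + N = 2*N)
j(h) = 5 - h²
j(5)*p(-7) + 85 = (5 - 1*5²)*(2*(-7)) + 85 = (5 - 1*25)*(-14) + 85 = (5 - 25)*(-14) + 85 = -20*(-14) + 85 = 280 + 85 = 365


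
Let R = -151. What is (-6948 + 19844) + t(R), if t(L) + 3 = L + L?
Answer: 12591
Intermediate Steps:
t(L) = -3 + 2*L (t(L) = -3 + (L + L) = -3 + 2*L)
(-6948 + 19844) + t(R) = (-6948 + 19844) + (-3 + 2*(-151)) = 12896 + (-3 - 302) = 12896 - 305 = 12591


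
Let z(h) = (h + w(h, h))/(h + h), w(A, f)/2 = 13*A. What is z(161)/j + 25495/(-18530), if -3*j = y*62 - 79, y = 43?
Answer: -6670603/4793711 ≈ -1.3915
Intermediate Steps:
j = -2587/3 (j = -(43*62 - 79)/3 = -(2666 - 79)/3 = -1/3*2587 = -2587/3 ≈ -862.33)
w(A, f) = 26*A (w(A, f) = 2*(13*A) = 26*A)
z(h) = 27/2 (z(h) = (h + 26*h)/(h + h) = (27*h)/((2*h)) = (27*h)*(1/(2*h)) = 27/2)
z(161)/j + 25495/(-18530) = 27/(2*(-2587/3)) + 25495/(-18530) = (27/2)*(-3/2587) + 25495*(-1/18530) = -81/5174 - 5099/3706 = -6670603/4793711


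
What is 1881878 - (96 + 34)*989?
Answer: 1753308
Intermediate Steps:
1881878 - (96 + 34)*989 = 1881878 - 130*989 = 1881878 - 1*128570 = 1881878 - 128570 = 1753308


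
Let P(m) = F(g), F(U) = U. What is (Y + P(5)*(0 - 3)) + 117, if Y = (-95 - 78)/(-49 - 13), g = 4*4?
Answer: 4451/62 ≈ 71.790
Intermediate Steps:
g = 16
Y = 173/62 (Y = -173/(-62) = -173*(-1/62) = 173/62 ≈ 2.7903)
P(m) = 16
(Y + P(5)*(0 - 3)) + 117 = (173/62 + 16*(0 - 3)) + 117 = (173/62 + 16*(-3)) + 117 = (173/62 - 48) + 117 = -2803/62 + 117 = 4451/62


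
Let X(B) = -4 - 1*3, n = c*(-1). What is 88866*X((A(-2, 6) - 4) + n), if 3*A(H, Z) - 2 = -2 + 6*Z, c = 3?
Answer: -622062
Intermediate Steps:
n = -3 (n = 3*(-1) = -3)
A(H, Z) = 2*Z (A(H, Z) = 2/3 + (-2 + 6*Z)/3 = 2/3 + (-2/3 + 2*Z) = 2*Z)
X(B) = -7 (X(B) = -4 - 3 = -7)
88866*X((A(-2, 6) - 4) + n) = 88866*(-7) = -622062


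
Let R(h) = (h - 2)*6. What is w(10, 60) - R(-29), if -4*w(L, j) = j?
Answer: 171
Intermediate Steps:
w(L, j) = -j/4
R(h) = -12 + 6*h (R(h) = (-2 + h)*6 = -12 + 6*h)
w(10, 60) - R(-29) = -1/4*60 - (-12 + 6*(-29)) = -15 - (-12 - 174) = -15 - 1*(-186) = -15 + 186 = 171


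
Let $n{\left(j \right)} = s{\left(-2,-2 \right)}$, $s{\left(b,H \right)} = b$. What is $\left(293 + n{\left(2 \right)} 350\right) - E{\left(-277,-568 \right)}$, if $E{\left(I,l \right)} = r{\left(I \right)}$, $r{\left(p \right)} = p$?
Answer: $-130$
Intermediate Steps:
$E{\left(I,l \right)} = I$
$n{\left(j \right)} = -2$
$\left(293 + n{\left(2 \right)} 350\right) - E{\left(-277,-568 \right)} = \left(293 - 700\right) - -277 = \left(293 - 700\right) + 277 = -407 + 277 = -130$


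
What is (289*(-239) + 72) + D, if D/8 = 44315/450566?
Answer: -15544124457/225283 ≈ -68998.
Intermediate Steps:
D = 177260/225283 (D = 8*(44315/450566) = 177260/225283 ≈ 0.78683)
(289*(-239) + 72) + D = (289*(-239) + 72) + 177260/225283 = (-69071 + 72) + 177260/225283 = -68999 + 177260/225283 = -15544124457/225283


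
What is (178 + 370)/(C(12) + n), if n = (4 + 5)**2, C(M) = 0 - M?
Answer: 548/69 ≈ 7.9420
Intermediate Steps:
C(M) = -M
n = 81 (n = 9**2 = 81)
(178 + 370)/(C(12) + n) = (178 + 370)/(-1*12 + 81) = 548/(-12 + 81) = 548/69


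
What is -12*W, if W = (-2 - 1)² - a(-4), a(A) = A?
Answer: -156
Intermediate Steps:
W = 13 (W = (-2 - 1)² - 1*(-4) = (-3)² + 4 = 9 + 4 = 13)
-12*W = -12*13 = -156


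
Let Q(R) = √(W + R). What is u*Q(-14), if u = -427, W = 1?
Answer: -427*I*√13 ≈ -1539.6*I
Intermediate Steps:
Q(R) = √(1 + R)
u*Q(-14) = -427*√(1 - 14) = -427*I*√13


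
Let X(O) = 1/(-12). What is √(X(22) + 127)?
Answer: √4569/6 ≈ 11.266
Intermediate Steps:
X(O) = -1/12
√(X(22) + 127) = √(-1/12 + 127) = √(1523/12) = √4569/6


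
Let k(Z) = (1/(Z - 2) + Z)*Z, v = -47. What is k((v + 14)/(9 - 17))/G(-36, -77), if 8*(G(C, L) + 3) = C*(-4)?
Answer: 1375/1088 ≈ 1.2638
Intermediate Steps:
G(C, L) = -3 - C/2 (G(C, L) = -3 + (C*(-4))/8 = -3 + (-4*C)/8 = -3 - C/2)
k(Z) = Z*(Z + 1/(-2 + Z)) (k(Z) = (1/(-2 + Z) + Z)*Z = (Z + 1/(-2 + Z))*Z = Z*(Z + 1/(-2 + Z)))
k((v + 14)/(9 - 17))/G(-36, -77) = (((-47 + 14)/(9 - 17))*(1 + ((-47 + 14)/(9 - 17))² - 2*(-47 + 14)/(9 - 17))/(-2 + (-47 + 14)/(9 - 17)))/(-3 - ½*(-36)) = ((-33/(-8))*(1 + (-33/(-8))² - (-66)/(-8))/(-2 - 33/(-8)))/(-3 + 18) = ((-33*(-⅛))*(1 + (-33*(-⅛))² - (-66)*(-1)/8)/(-2 - 33*(-⅛)))/15 = (33*(1 + (33/8)² - 2*33/8)/(8*(-2 + 33/8)))*(1/15) = (33*(1 + 1089/64 - 33/4)/(8*(17/8)))*(1/15) = ((33/8)*(8/17)*(625/64))*(1/15) = (20625/1088)*(1/15) = 1375/1088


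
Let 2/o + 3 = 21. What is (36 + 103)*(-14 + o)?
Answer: -17375/9 ≈ -1930.6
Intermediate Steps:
o = 1/9 (o = 2/(-3 + 21) = 2/18 = 2*(1/18) = 1/9 ≈ 0.11111)
(36 + 103)*(-14 + o) = (36 + 103)*(-14 + 1/9) = 139*(-125/9) = -17375/9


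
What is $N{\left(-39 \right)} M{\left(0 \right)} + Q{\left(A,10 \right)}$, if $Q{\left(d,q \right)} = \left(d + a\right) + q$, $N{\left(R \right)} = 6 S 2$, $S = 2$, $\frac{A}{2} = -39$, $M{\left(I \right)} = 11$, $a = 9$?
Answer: $205$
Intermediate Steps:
$A = -78$ ($A = 2 \left(-39\right) = -78$)
$N{\left(R \right)} = 24$ ($N{\left(R \right)} = 6 \cdot 2 \cdot 2 = 12 \cdot 2 = 24$)
$Q{\left(d,q \right)} = 9 + d + q$ ($Q{\left(d,q \right)} = \left(d + 9\right) + q = \left(9 + d\right) + q = 9 + d + q$)
$N{\left(-39 \right)} M{\left(0 \right)} + Q{\left(A,10 \right)} = 24 \cdot 11 + \left(9 - 78 + 10\right) = 264 - 59 = 205$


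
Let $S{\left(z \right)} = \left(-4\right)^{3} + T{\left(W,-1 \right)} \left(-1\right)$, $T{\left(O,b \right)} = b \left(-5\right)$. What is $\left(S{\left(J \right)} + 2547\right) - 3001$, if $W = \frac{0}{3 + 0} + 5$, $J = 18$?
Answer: $-523$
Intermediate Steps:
$W = 5$ ($W = \frac{0}{3} + 5 = 0 \cdot \frac{1}{3} + 5 = 0 + 5 = 5$)
$T{\left(O,b \right)} = - 5 b$
$S{\left(z \right)} = -69$ ($S{\left(z \right)} = \left(-4\right)^{3} + \left(-5\right) \left(-1\right) \left(-1\right) = -64 + 5 \left(-1\right) = -64 - 5 = -69$)
$\left(S{\left(J \right)} + 2547\right) - 3001 = \left(-69 + 2547\right) - 3001 = 2478 - 3001 = -523$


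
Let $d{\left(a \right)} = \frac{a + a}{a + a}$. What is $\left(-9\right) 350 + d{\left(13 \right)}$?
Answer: $-3149$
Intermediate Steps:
$d{\left(a \right)} = 1$ ($d{\left(a \right)} = \frac{2 a}{2 a} = 2 a \frac{1}{2 a} = 1$)
$\left(-9\right) 350 + d{\left(13 \right)} = \left(-9\right) 350 + 1 = -3150 + 1 = -3149$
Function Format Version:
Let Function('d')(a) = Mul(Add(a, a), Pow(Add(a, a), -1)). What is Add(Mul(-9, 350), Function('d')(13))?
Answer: -3149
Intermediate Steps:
Function('d')(a) = 1 (Function('d')(a) = Mul(Mul(2, a), Pow(Mul(2, a), -1)) = Mul(Mul(2, a), Mul(Rational(1, 2), Pow(a, -1))) = 1)
Add(Mul(-9, 350), Function('d')(13)) = Add(Mul(-9, 350), 1) = Add(-3150, 1) = -3149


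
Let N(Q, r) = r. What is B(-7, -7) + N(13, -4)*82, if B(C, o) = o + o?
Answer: -342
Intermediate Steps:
B(C, o) = 2*o
B(-7, -7) + N(13, -4)*82 = 2*(-7) - 4*82 = -14 - 328 = -342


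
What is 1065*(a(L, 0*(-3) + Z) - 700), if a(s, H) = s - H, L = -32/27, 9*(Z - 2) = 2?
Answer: -6742160/9 ≈ -7.4913e+5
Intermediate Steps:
Z = 20/9 (Z = 2 + (⅑)*2 = 2 + 2/9 = 20/9 ≈ 2.2222)
L = -32/27 (L = -32*1/27 = -32/27 ≈ -1.1852)
1065*(a(L, 0*(-3) + Z) - 700) = 1065*((-32/27 - (0*(-3) + 20/9)) - 700) = 1065*((-32/27 - (0 + 20/9)) - 700) = 1065*((-32/27 - 1*20/9) - 700) = 1065*((-32/27 - 20/9) - 700) = 1065*(-92/27 - 700) = 1065*(-18992/27) = -6742160/9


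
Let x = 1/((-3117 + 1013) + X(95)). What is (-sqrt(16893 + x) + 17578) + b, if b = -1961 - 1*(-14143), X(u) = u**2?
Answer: 29760 - sqrt(89908753126)/2307 ≈ 29630.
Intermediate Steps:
b = 12182 (b = -1961 + 14143 = 12182)
x = 1/6921 (x = 1/((-3117 + 1013) + 95**2) = 1/(-2104 + 9025) = 1/6921 ≈ 0.00014449)
(-sqrt(16893 + x) + 17578) + b = (-sqrt(16893 + 1/6921) + 17578) + 12182 = (-sqrt(116916454/6921) + 17578) + 12182 = (-sqrt(89908753126)/2307 + 17578) + 12182 = (17578 - sqrt(89908753126)/2307) + 12182 = 29760 - sqrt(89908753126)/2307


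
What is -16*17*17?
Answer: -4624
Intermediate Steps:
-16*17*17 = -272*17 = -4624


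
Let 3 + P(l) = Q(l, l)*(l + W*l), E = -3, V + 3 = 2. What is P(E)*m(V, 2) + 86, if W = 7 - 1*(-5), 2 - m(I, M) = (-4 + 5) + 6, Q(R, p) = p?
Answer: -484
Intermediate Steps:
V = -1 (V = -3 + 2 = -1)
m(I, M) = -5 (m(I, M) = 2 - ((-4 + 5) + 6) = 2 - (1 + 6) = 2 - 1*7 = 2 - 7 = -5)
W = 12 (W = 7 + 5 = 12)
P(l) = -3 + 13*l² (P(l) = -3 + l*(l + 12*l) = -3 + l*(13*l) = -3 + 13*l²)
P(E)*m(V, 2) + 86 = (-3 + 13*(-3)²)*(-5) + 86 = (-3 + 13*9)*(-5) + 86 = (-3 + 117)*(-5) + 86 = 114*(-5) + 86 = -570 + 86 = -484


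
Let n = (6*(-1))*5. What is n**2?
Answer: 900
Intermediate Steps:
n = -30 (n = -6*5 = -30)
n**2 = (-30)**2 = 900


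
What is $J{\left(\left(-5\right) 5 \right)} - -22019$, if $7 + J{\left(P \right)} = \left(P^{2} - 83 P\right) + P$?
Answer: $24687$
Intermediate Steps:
$J{\left(P \right)} = -7 + P^{2} - 82 P$ ($J{\left(P \right)} = -7 + \left(\left(P^{2} - 83 P\right) + P\right) = -7 + \left(P^{2} - 82 P\right) = -7 + P^{2} - 82 P$)
$J{\left(\left(-5\right) 5 \right)} - -22019 = \left(-7 + \left(\left(-5\right) 5\right)^{2} - 82 \left(\left(-5\right) 5\right)\right) - -22019 = \left(-7 + \left(-25\right)^{2} - -2050\right) + 22019 = \left(-7 + 625 + 2050\right) + 22019 = 2668 + 22019 = 24687$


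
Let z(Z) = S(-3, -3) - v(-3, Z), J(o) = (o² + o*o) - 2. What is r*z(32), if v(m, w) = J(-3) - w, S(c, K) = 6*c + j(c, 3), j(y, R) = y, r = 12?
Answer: -60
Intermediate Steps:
J(o) = -2 + 2*o² (J(o) = (o² + o²) - 2 = 2*o² - 2 = -2 + 2*o²)
S(c, K) = 7*c (S(c, K) = 6*c + c = 7*c)
v(m, w) = 16 - w (v(m, w) = (-2 + 2*(-3)²) - w = (-2 + 2*9) - w = (-2 + 18) - w = 16 - w)
z(Z) = -37 + Z (z(Z) = 7*(-3) - (16 - Z) = -21 + (-16 + Z) = -37 + Z)
r*z(32) = 12*(-37 + 32) = 12*(-5) = -60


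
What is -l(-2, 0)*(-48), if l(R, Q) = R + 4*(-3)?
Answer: -672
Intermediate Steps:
l(R, Q) = -12 + R (l(R, Q) = R - 12 = -12 + R)
-l(-2, 0)*(-48) = -(-12 - 2)*(-48) = -(-14)*(-48) = -1*672 = -672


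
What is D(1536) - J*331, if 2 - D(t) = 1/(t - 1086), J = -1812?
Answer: 269898299/450 ≈ 5.9977e+5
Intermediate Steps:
D(t) = 2 - 1/(-1086 + t) (D(t) = 2 - 1/(t - 1086) = 2 - 1/(-1086 + t))
D(1536) - J*331 = (-2173 + 2*1536)/(-1086 + 1536) - (-1812)*331 = (-2173 + 3072)/450 - 1*(-599772) = (1/450)*899 + 599772 = 899/450 + 599772 = 269898299/450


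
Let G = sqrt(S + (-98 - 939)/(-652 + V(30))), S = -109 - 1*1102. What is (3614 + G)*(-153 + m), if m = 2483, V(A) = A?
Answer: 8420620 + 1165*I*sqrt(467871510)/311 ≈ 8.4206e+6 + 81027.0*I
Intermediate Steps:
S = -1211 (S = -109 - 1102 = -1211)
G = I*sqrt(467871510)/622 (G = sqrt(-1211 + (-98 - 939)/(-652 + 30)) = sqrt(-1211 - 1037/(-622)) = sqrt(-1211 - 1037*(-1/622)) = sqrt(-1211 + 1037/622) = sqrt(-752205/622) = I*sqrt(467871510)/622 ≈ 34.775*I)
(3614 + G)*(-153 + m) = (3614 + I*sqrt(467871510)/622)*(-153 + 2483) = (3614 + I*sqrt(467871510)/622)*2330 = 8420620 + 1165*I*sqrt(467871510)/311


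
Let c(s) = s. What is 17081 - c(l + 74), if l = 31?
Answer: 16976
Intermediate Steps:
17081 - c(l + 74) = 17081 - (31 + 74) = 17081 - 1*105 = 17081 - 105 = 16976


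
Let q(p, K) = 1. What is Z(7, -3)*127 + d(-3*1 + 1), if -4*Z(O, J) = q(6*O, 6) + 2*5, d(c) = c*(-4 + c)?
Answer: -1349/4 ≈ -337.25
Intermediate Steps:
Z(O, J) = -11/4 (Z(O, J) = -(1 + 2*5)/4 = -(1 + 10)/4 = -1/4*11 = -11/4)
Z(7, -3)*127 + d(-3*1 + 1) = -11/4*127 + (-3*1 + 1)*(-4 + (-3*1 + 1)) = -1397/4 + (-3 + 1)*(-4 + (-3 + 1)) = -1397/4 - 2*(-4 - 2) = -1397/4 - 2*(-6) = -1397/4 + 12 = -1349/4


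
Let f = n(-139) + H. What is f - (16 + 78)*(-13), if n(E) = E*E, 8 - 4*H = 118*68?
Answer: 18539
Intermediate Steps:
H = -2004 (H = 2 - 59*68/2 = 2 - 1/4*8024 = 2 - 2006 = -2004)
n(E) = E**2
f = 17317 (f = (-139)**2 - 2004 = 19321 - 2004 = 17317)
f - (16 + 78)*(-13) = 17317 - (16 + 78)*(-13) = 17317 - 94*(-13) = 17317 - 1*(-1222) = 17317 + 1222 = 18539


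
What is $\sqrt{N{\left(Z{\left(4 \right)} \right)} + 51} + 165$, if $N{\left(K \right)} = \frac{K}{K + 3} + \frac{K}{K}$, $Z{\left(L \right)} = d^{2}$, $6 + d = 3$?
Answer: $165 + \frac{\sqrt{211}}{2} \approx 172.26$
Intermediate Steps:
$d = -3$ ($d = -6 + 3 = -3$)
$Z{\left(L \right)} = 9$ ($Z{\left(L \right)} = \left(-3\right)^{2} = 9$)
$N{\left(K \right)} = 1 + \frac{K}{3 + K}$ ($N{\left(K \right)} = \frac{K}{3 + K} + 1 = 1 + \frac{K}{3 + K}$)
$\sqrt{N{\left(Z{\left(4 \right)} \right)} + 51} + 165 = \sqrt{\frac{3 + 2 \cdot 9}{3 + 9} + 51} + 165 = \sqrt{\frac{3 + 18}{12} + 51} + 165 = \sqrt{\frac{1}{12} \cdot 21 + 51} + 165 = \sqrt{\frac{7}{4} + 51} + 165 = \sqrt{\frac{211}{4}} + 165 = \frac{\sqrt{211}}{2} + 165 = 165 + \frac{\sqrt{211}}{2}$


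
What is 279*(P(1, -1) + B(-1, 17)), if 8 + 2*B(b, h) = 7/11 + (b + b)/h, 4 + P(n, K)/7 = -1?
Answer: -4042431/374 ≈ -10809.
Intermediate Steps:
P(n, K) = -35 (P(n, K) = -28 + 7*(-1) = -28 - 7 = -35)
B(b, h) = -81/22 + b/h (B(b, h) = -4 + (7/11 + (b + b)/h)/2 = -4 + (7*(1/11) + (2*b)/h)/2 = -4 + (7/11 + 2*b/h)/2 = -4 + (7/22 + b/h) = -81/22 + b/h)
279*(P(1, -1) + B(-1, 17)) = 279*(-35 + (-81/22 - 1/17)) = 279*(-35 - 1399/374) = 279*(-14489/374) = -4042431/374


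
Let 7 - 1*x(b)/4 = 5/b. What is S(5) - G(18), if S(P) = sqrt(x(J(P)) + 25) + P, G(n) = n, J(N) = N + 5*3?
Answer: -13 + 2*sqrt(13) ≈ -5.7889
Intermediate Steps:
J(N) = 15 + N (J(N) = N + 15 = 15 + N)
x(b) = 28 - 20/b
S(P) = P + sqrt(53 - 20/(15 + P)) (S(P) = sqrt((28 - 20/(15 + P)) + 25) + P = sqrt(53 - 20/(15 + P)) + P = P + sqrt(53 - 20/(15 + P)))
S(5) - G(18) = (5 + sqrt((775 + 53*5)/(15 + 5))) - 1*18 = (5 + sqrt((775 + 265)/20)) - 18 = (5 + sqrt((1/20)*1040)) - 18 = (5 + sqrt(52)) - 18 = (5 + 2*sqrt(13)) - 18 = -13 + 2*sqrt(13)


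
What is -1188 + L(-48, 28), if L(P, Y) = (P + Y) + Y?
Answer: -1180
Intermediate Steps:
L(P, Y) = P + 2*Y
-1188 + L(-48, 28) = -1188 + (-48 + 2*28) = -1188 + (-48 + 56) = -1188 + 8 = -1180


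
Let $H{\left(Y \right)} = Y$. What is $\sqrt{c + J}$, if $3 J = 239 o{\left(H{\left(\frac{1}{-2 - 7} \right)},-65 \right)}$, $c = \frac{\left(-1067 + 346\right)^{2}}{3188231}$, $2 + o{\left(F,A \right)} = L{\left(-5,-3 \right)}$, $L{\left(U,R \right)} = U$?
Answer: $\frac{2 i \sqrt{15161206810155}}{329817} \approx 23.612 i$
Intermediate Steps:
$o{\left(F,A \right)} = -7$ ($o{\left(F,A \right)} = -2 - 5 = -7$)
$c = \frac{519841}{3188231}$ ($c = \left(-721\right)^{2} \cdot \frac{1}{3188231} = 519841 \cdot \frac{1}{3188231} = \frac{519841}{3188231} \approx 0.16305$)
$J = - \frac{1673}{3}$ ($J = \frac{239 \left(-7\right)}{3} = \frac{1}{3} \left(-1673\right) = - \frac{1673}{3} \approx -557.67$)
$\sqrt{c + J} = \sqrt{\frac{519841}{3188231} - \frac{1673}{3}} = \sqrt{- \frac{5332350940}{9564693}} = \frac{2 i \sqrt{15161206810155}}{329817}$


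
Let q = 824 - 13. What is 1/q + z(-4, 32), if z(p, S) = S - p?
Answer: 29197/811 ≈ 36.001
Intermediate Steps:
q = 811
1/q + z(-4, 32) = 1/811 + (32 - 1*(-4)) = 1/811 + (32 + 4) = 1/811 + 36 = 29197/811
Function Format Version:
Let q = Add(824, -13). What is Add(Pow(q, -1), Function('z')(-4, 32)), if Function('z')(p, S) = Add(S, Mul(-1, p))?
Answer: Rational(29197, 811) ≈ 36.001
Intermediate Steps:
q = 811
Add(Pow(q, -1), Function('z')(-4, 32)) = Add(Pow(811, -1), Add(32, Mul(-1, -4))) = Add(Rational(1, 811), Add(32, 4)) = Add(Rational(1, 811), 36) = Rational(29197, 811)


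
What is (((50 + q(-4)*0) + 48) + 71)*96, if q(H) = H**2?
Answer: 16224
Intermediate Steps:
(((50 + q(-4)*0) + 48) + 71)*96 = (((50 + (-4)**2*0) + 48) + 71)*96 = (((50 + 16*0) + 48) + 71)*96 = (((50 + 0) + 48) + 71)*96 = ((50 + 48) + 71)*96 = (98 + 71)*96 = 169*96 = 16224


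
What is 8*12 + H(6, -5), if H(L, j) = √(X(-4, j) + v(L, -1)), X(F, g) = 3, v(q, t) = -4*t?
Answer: 96 + √7 ≈ 98.646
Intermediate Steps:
H(L, j) = √7 (H(L, j) = √(3 - 4*(-1)) = √(3 + 4) = √7)
8*12 + H(6, -5) = 8*12 + √7 = 96 + √7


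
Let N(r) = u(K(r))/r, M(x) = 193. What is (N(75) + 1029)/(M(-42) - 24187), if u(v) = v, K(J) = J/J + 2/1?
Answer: -12863/299925 ≈ -0.042887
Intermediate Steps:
K(J) = 3 (K(J) = 1 + 2*1 = 1 + 2 = 3)
N(r) = 3/r
(N(75) + 1029)/(M(-42) - 24187) = (3/75 + 1029)/(193 - 24187) = (3*(1/75) + 1029)/(-23994) = (1/25 + 1029)*(-1/23994) = (25726/25)*(-1/23994) = -12863/299925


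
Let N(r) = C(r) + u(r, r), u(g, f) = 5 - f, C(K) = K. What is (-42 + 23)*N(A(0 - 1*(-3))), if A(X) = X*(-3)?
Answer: -95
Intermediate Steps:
A(X) = -3*X
N(r) = 5 (N(r) = r + (5 - r) = 5)
(-42 + 23)*N(A(0 - 1*(-3))) = (-42 + 23)*5 = -19*5 = -95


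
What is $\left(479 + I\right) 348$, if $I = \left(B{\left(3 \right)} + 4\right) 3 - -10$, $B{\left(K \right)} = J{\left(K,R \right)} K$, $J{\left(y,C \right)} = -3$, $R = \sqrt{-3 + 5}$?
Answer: $164952$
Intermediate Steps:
$R = \sqrt{2} \approx 1.4142$
$B{\left(K \right)} = - 3 K$
$I = -5$ ($I = \left(\left(-3\right) 3 + 4\right) 3 - -10 = \left(-9 + 4\right) 3 + 10 = \left(-5\right) 3 + 10 = -15 + 10 = -5$)
$\left(479 + I\right) 348 = \left(479 - 5\right) 348 = 474 \cdot 348 = 164952$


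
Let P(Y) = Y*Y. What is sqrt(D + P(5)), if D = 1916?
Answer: sqrt(1941) ≈ 44.057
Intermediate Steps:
P(Y) = Y**2
sqrt(D + P(5)) = sqrt(1916 + 5**2) = sqrt(1916 + 25) = sqrt(1941)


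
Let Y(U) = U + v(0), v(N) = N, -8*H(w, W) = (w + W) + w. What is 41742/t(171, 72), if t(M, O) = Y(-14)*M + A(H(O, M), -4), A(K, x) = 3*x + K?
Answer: -111312/6521 ≈ -17.070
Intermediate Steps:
H(w, W) = -w/4 - W/8 (H(w, W) = -((w + W) + w)/8 = -((W + w) + w)/8 = -(W + 2*w)/8 = -w/4 - W/8)
A(K, x) = K + 3*x
Y(U) = U (Y(U) = U + 0 = U)
t(M, O) = -12 - 113*M/8 - O/4 (t(M, O) = -14*M + ((-O/4 - M/8) + 3*(-4)) = -14*M + ((-O/4 - M/8) - 12) = -14*M + (-12 - O/4 - M/8) = -12 - 113*M/8 - O/4)
41742/t(171, 72) = 41742/(-12 - 113/8*171 - 1/4*72) = 41742/(-12 - 19323/8 - 18) = 41742/(-19563/8) = 41742*(-8/19563) = -111312/6521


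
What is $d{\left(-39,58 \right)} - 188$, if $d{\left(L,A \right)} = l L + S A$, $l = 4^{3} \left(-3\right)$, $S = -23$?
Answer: $5966$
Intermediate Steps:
$l = -192$ ($l = 64 \left(-3\right) = -192$)
$d{\left(L,A \right)} = - 192 L - 23 A$
$d{\left(-39,58 \right)} - 188 = \left(\left(-192\right) \left(-39\right) - 1334\right) - 188 = \left(7488 - 1334\right) - 188 = 6154 - 188 = 5966$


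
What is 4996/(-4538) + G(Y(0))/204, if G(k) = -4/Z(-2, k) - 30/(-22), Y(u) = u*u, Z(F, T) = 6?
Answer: -16764349/15274908 ≈ -1.0975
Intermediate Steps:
Y(u) = u²
G(k) = 23/33 (G(k) = -4/6 - 30/(-22) = -4*⅙ - 30*(-1/22) = -⅔ + 15/11 = 23/33)
4996/(-4538) + G(Y(0))/204 = 4996/(-4538) + (23/33)/204 = 4996*(-1/4538) + (23/33)*(1/204) = -2498/2269 + 23/6732 = -16764349/15274908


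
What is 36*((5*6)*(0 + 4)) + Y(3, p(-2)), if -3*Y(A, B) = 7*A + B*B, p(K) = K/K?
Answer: 12938/3 ≈ 4312.7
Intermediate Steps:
p(K) = 1
Y(A, B) = -7*A/3 - B²/3 (Y(A, B) = -(7*A + B*B)/3 = -(7*A + B²)/3 = -(B² + 7*A)/3 = -7*A/3 - B²/3)
36*((5*6)*(0 + 4)) + Y(3, p(-2)) = 36*((5*6)*(0 + 4)) + (-7/3*3 - ⅓*1²) = 36*(30*4) + (-7 - ⅓*1) = 36*120 + (-7 - ⅓) = 4320 - 22/3 = 12938/3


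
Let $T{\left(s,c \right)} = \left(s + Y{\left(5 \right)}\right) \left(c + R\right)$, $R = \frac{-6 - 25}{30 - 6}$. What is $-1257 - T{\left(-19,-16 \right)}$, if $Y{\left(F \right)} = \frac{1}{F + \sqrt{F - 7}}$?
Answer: $\frac{- 38053 \sqrt{2} + 189850 i}{24 \left(\sqrt{2} - 5 i\right)} \approx -1582.3 - 0.90571 i$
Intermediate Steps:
$R = - \frac{31}{24} \approx -1.2917$
$Y{\left(F \right)} = \frac{1}{F + \sqrt{-7 + F}}$
$T{\left(s,c \right)} = \left(- \frac{31}{24} + c\right) \left(s + \frac{1}{5 + i \sqrt{2}}\right)$ ($T{\left(s,c \right)} = \left(s + \frac{1}{5 + \sqrt{-7 + 5}}\right) \left(c - \frac{31}{24}\right) = \left(s + \frac{1}{5 + \sqrt{-2}}\right) \left(- \frac{31}{24} + c\right) = \left(s + \frac{1}{5 + i \sqrt{2}}\right) \left(- \frac{31}{24} + c\right) = \left(- \frac{31}{24} + c\right) \left(s + \frac{1}{5 + i \sqrt{2}}\right)$)
$-1257 - T{\left(-19,-16 \right)} = -1257 - \left(\left(- \frac{31}{24}\right) \left(-19\right) - \frac{31}{24 \left(5 + i \sqrt{2}\right)} - -304 - \frac{16}{5 + i \sqrt{2}}\right) = -1257 - \left(\frac{589}{24} - \frac{31}{24 \left(5 + i \sqrt{2}\right)} + 304 - \frac{16}{5 + i \sqrt{2}}\right) = -1257 - \left(\frac{7885}{24} - \frac{415}{24 \left(5 + i \sqrt{2}\right)}\right) = - \frac{38053}{24} + \frac{415}{24 \left(5 + i \sqrt{2}\right)}$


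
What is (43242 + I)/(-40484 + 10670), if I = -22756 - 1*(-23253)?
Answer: -43739/29814 ≈ -1.4671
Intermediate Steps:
I = 497 (I = -22756 + 23253 = 497)
(43242 + I)/(-40484 + 10670) = (43242 + 497)/(-40484 + 10670) = 43739/(-29814) = 43739*(-1/29814) = -43739/29814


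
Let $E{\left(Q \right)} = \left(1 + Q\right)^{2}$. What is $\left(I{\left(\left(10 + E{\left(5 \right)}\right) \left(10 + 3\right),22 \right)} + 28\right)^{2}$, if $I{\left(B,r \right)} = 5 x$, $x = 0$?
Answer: $784$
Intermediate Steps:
$I{\left(B,r \right)} = 0$ ($I{\left(B,r \right)} = 5 \cdot 0 = 0$)
$\left(I{\left(\left(10 + E{\left(5 \right)}\right) \left(10 + 3\right),22 \right)} + 28\right)^{2} = \left(0 + 28\right)^{2} = 28^{2} = 784$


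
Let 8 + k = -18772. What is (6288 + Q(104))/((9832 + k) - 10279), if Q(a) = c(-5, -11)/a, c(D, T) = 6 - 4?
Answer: -326977/999804 ≈ -0.32704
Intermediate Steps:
k = -18780 (k = -8 - 18772 = -18780)
c(D, T) = 2
Q(a) = 2/a
(6288 + Q(104))/((9832 + k) - 10279) = (6288 + 2/104)/((9832 - 18780) - 10279) = (6288 + 2*(1/104))/(-8948 - 10279) = (6288 + 1/52)/(-19227) = (326977/52)*(-1/19227) = -326977/999804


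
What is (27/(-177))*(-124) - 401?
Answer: -22543/59 ≈ -382.08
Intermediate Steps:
(27/(-177))*(-124) - 401 = (27*(-1/177))*(-124) - 401 = -9/59*(-124) - 401 = 1116/59 - 401 = -22543/59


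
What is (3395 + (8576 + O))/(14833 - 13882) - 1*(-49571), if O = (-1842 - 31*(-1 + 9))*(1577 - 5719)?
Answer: 55810772/951 ≈ 58686.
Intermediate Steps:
O = 8656780 (O = (-1842 - 31*8)*(-4142) = (-1842 - 248)*(-4142) = -2090*(-4142) = 8656780)
(3395 + (8576 + O))/(14833 - 13882) - 1*(-49571) = (3395 + (8576 + 8656780))/(14833 - 13882) - 1*(-49571) = (3395 + 8665356)/951 + 49571 = 8668751*(1/951) + 49571 = 8668751/951 + 49571 = 55810772/951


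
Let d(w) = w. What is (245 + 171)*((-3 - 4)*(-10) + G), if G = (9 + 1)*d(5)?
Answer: 49920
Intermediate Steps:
G = 50 (G = (9 + 1)*5 = 10*5 = 50)
(245 + 171)*((-3 - 4)*(-10) + G) = (245 + 171)*((-3 - 4)*(-10) + 50) = 416*(-7*(-10) + 50) = 416*(70 + 50) = 416*120 = 49920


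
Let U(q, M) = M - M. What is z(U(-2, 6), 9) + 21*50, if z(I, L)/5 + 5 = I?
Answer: 1025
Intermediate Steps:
U(q, M) = 0
z(I, L) = -25 + 5*I
z(U(-2, 6), 9) + 21*50 = (-25 + 5*0) + 21*50 = (-25 + 0) + 1050 = -25 + 1050 = 1025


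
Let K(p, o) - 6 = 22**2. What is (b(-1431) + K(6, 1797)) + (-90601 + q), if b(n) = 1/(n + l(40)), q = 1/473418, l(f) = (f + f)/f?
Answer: -60961382541731/676514322 ≈ -90111.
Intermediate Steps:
K(p, o) = 490 (K(p, o) = 6 + 22**2 = 6 + 484 = 490)
l(f) = 2 (l(f) = (2*f)/f = 2)
q = 1/473418 ≈ 2.1123e-6
b(n) = 1/(2 + n) (b(n) = 1/(n + 2) = 1/(2 + n))
(b(-1431) + K(6, 1797)) + (-90601 + q) = (1/(2 - 1431) + 490) + (-90601 + 1/473418) = (1/(-1429) + 490) - 42892144217/473418 = (-1/1429 + 490) - 42892144217/473418 = 700209/1429 - 42892144217/473418 = -60961382541731/676514322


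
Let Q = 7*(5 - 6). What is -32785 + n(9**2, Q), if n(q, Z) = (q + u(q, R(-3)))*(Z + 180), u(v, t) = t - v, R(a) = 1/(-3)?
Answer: -98528/3 ≈ -32843.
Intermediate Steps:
Q = -7 (Q = 7*(-1) = -7)
R(a) = -1/3
n(q, Z) = -60 - Z/3 (n(q, Z) = (q + (-1/3 - q))*(Z + 180) = -(180 + Z)/3 = -60 - Z/3)
-32785 + n(9**2, Q) = -32785 + (-60 - 1/3*(-7)) = -32785 + (-60 + 7/3) = -32785 - 173/3 = -98528/3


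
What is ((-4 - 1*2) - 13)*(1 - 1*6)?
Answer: 95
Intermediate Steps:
((-4 - 1*2) - 13)*(1 - 1*6) = ((-4 - 2) - 13)*(1 - 6) = (-6 - 13)*(-5) = -19*(-5) = 95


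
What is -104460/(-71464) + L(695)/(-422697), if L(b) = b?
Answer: 11026315285/7551904602 ≈ 1.4601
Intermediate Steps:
-104460/(-71464) + L(695)/(-422697) = -104460/(-71464) + 695/(-422697) = -104460*(-1/71464) + 695*(-1/422697) = 26115/17866 - 695/422697 = 11026315285/7551904602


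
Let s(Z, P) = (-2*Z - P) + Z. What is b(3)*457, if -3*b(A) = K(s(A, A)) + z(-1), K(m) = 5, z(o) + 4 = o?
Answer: 0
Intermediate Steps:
z(o) = -4 + o
s(Z, P) = -P - Z (s(Z, P) = (-P - 2*Z) + Z = -P - Z)
b(A) = 0 (b(A) = -(5 + (-4 - 1))/3 = -(5 - 5)/3 = -⅓*0 = 0)
b(3)*457 = 0*457 = 0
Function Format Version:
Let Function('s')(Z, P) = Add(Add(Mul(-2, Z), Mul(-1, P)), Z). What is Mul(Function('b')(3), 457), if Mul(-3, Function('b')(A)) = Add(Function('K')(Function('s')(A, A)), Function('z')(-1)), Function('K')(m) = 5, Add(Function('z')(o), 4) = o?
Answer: 0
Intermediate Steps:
Function('z')(o) = Add(-4, o)
Function('s')(Z, P) = Add(Mul(-1, P), Mul(-1, Z)) (Function('s')(Z, P) = Add(Add(Mul(-1, P), Mul(-2, Z)), Z) = Add(Mul(-1, P), Mul(-1, Z)))
Function('b')(A) = 0 (Function('b')(A) = Mul(Rational(-1, 3), Add(5, Add(-4, -1))) = Mul(Rational(-1, 3), Add(5, -5)) = Mul(Rational(-1, 3), 0) = 0)
Mul(Function('b')(3), 457) = Mul(0, 457) = 0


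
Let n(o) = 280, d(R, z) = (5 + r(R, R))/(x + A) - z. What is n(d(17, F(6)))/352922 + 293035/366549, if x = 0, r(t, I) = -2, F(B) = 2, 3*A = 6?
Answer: 51760565995/64681603089 ≈ 0.80024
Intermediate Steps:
A = 2 (A = (⅓)*6 = 2)
d(R, z) = 3/2 - z (d(R, z) = (5 - 2)/(0 + 2) - z = 3/2 - z)
n(d(17, F(6)))/352922 + 293035/366549 = 280/352922 + 293035/366549 = 280*(1/352922) + 293035*(1/366549) = 140/176461 + 293035/366549 = 51760565995/64681603089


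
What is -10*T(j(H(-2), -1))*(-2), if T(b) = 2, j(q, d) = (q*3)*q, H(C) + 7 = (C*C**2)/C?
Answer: 40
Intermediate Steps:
H(C) = -7 + C**2 (H(C) = -7 + (C*C**2)/C = -7 + C**3/C = -7 + C**2)
j(q, d) = 3*q**2 (j(q, d) = (3*q)*q = 3*q**2)
-10*T(j(H(-2), -1))*(-2) = -10*2*(-2) = -20*(-2) = 40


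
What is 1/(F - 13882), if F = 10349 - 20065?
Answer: -1/23598 ≈ -4.2376e-5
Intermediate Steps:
F = -9716
1/(F - 13882) = 1/(-9716 - 13882) = 1/(-23598) = -1/23598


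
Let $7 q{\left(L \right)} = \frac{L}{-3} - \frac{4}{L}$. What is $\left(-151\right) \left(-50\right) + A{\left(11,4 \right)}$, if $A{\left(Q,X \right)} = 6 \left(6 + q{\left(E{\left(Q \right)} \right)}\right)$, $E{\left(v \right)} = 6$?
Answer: $\frac{53086}{7} \approx 7583.7$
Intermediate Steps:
$q{\left(L \right)} = - \frac{4}{7 L} - \frac{L}{21}$ ($q{\left(L \right)} = \frac{\frac{L}{-3} - \frac{4}{L}}{7} = \frac{L \left(- \frac{1}{3}\right) - \frac{4}{L}}{7} = \frac{- \frac{L}{3} - \frac{4}{L}}{7} = \frac{- \frac{4}{L} - \frac{L}{3}}{7} = - \frac{4}{7 L} - \frac{L}{21}$)
$A{\left(Q,X \right)} = \frac{236}{7}$ ($A{\left(Q,X \right)} = 6 \left(6 + \frac{-12 - 6^{2}}{21 \cdot 6}\right) = 6 \left(6 + \frac{1}{21} \cdot \frac{1}{6} \left(-12 - 36\right)\right) = 6 \left(6 + \frac{1}{21} \cdot \frac{1}{6} \left(-48\right)\right) = 6 \left(6 - \frac{8}{21}\right) = 6 \cdot \frac{118}{21} = \frac{236}{7}$)
$\left(-151\right) \left(-50\right) + A{\left(11,4 \right)} = \left(-151\right) \left(-50\right) + \frac{236}{7} = 7550 + \frac{236}{7} = \frac{53086}{7}$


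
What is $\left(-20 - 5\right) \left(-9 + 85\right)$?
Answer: $-1900$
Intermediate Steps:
$\left(-20 - 5\right) \left(-9 + 85\right) = \left(-20 - 5\right) 76 = \left(-25\right) 76 = -1900$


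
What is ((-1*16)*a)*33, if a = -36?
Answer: 19008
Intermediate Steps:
((-1*16)*a)*33 = (-1*16*(-36))*33 = -16*(-36)*33 = 576*33 = 19008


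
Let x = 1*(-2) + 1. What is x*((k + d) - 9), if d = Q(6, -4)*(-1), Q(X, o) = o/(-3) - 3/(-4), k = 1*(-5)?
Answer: 193/12 ≈ 16.083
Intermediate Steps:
k = -5
Q(X, o) = ¾ - o/3 (Q(X, o) = o*(-⅓) - 3*(-¼) = -o/3 + ¾ = ¾ - o/3)
d = -25/12 (d = (¾ - ⅓*(-4))*(-1) = (¾ + 4/3)*(-1) = (25/12)*(-1) = -25/12 ≈ -2.0833)
x = -1 (x = -2 + 1 = -1)
x*((k + d) - 9) = -((-5 - 25/12) - 9) = -(-85/12 - 9) = -1*(-193/12) = 193/12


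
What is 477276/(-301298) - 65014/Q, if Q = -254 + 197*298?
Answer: -11871581231/4402867674 ≈ -2.6963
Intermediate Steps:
Q = 58452 (Q = -254 + 58706 = 58452)
477276/(-301298) - 65014/Q = 477276/(-301298) - 65014/58452 = 477276*(-1/301298) - 65014*1/58452 = -238638/150649 - 32507/29226 = -11871581231/4402867674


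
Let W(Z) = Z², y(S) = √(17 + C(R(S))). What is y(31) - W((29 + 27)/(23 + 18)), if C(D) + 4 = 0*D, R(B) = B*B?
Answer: -3136/1681 + √13 ≈ 1.7400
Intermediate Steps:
R(B) = B²
C(D) = -4 (C(D) = -4 + 0*D = -4 + 0 = -4)
y(S) = √13 (y(S) = √(17 - 4) = √13)
y(31) - W((29 + 27)/(23 + 18)) = √13 - ((29 + 27)/(23 + 18))² = √13 - (56/41)² = √13 - 1*3136/1681 = √13 - 3136/1681 = -3136/1681 + √13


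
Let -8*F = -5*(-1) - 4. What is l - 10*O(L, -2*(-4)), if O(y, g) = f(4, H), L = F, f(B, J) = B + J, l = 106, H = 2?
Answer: 46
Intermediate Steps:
F = -⅛ (F = -(-5*(-1) - 4)/8 = -(5 - 4)/8 = -⅛*1 = -⅛ ≈ -0.12500)
L = -⅛ ≈ -0.12500
O(y, g) = 6 (O(y, g) = 4 + 2 = 6)
l - 10*O(L, -2*(-4)) = 106 - 10*6 = 106 - 60 = 46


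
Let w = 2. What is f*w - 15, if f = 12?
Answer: 9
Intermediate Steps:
f*w - 15 = 12*2 - 15 = 24 - 15 = 9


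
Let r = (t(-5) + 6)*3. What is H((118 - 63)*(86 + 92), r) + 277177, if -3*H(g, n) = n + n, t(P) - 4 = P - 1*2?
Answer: 277171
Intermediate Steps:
t(P) = 2 + P (t(P) = 4 + (P - 1*2) = 4 + (P - 2) = 4 + (-2 + P) = 2 + P)
r = 9 (r = ((2 - 5) + 6)*3 = (-3 + 6)*3 = 3*3 = 9)
H(g, n) = -2*n/3 (H(g, n) = -(n + n)/3 = -2*n/3)
H((118 - 63)*(86 + 92), r) + 277177 = -⅔*9 + 277177 = -6 + 277177 = 277171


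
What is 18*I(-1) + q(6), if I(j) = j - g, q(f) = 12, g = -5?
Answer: 84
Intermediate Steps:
I(j) = 5 + j (I(j) = j - 1*(-5) = j + 5 = 5 + j)
18*I(-1) + q(6) = 18*(5 - 1) + 12 = 18*4 + 12 = 72 + 12 = 84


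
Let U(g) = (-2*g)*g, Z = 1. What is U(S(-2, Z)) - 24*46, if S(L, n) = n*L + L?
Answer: -1136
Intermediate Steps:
S(L, n) = L + L*n (S(L, n) = L*n + L = L + L*n)
U(g) = -2*g**2
U(S(-2, Z)) - 24*46 = -2*4*(1 + 1)**2 - 24*46 = -2*(-2*2)**2 - 1104 = -2*(-4)**2 - 1104 = -2*16 - 1104 = -32 - 1104 = -1136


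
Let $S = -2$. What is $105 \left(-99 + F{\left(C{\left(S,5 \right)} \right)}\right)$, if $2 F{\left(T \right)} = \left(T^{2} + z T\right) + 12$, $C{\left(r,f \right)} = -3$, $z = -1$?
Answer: $-9135$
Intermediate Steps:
$F{\left(T \right)} = 6 + \frac{T^{2}}{2} - \frac{T}{2}$ ($F{\left(T \right)} = \frac{\left(T^{2} - T\right) + 12}{2} = \frac{12 + T^{2} - T}{2} = 6 + \frac{T^{2}}{2} - \frac{T}{2}$)
$105 \left(-99 + F{\left(C{\left(S,5 \right)} \right)}\right) = 105 \left(-99 + \left(6 + \frac{\left(-3\right)^{2}}{2} - - \frac{3}{2}\right)\right) = 105 \left(-99 + \left(6 + \frac{1}{2} \cdot 9 + \frac{3}{2}\right)\right) = 105 \left(-99 + \left(6 + \frac{9}{2} + \frac{3}{2}\right)\right) = 105 \left(-99 + 12\right) = 105 \left(-87\right) = -9135$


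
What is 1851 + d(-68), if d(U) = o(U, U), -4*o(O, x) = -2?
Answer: 3703/2 ≈ 1851.5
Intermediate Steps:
o(O, x) = 1/2 (o(O, x) = -1/4*(-2) = 1/2)
d(U) = 1/2
1851 + d(-68) = 1851 + 1/2 = 3703/2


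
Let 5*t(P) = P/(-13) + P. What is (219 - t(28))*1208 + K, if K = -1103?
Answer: 16718297/65 ≈ 2.5720e+5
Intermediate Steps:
t(P) = 12*P/65 (t(P) = (P/(-13) + P)/5 = (P*(-1/13) + P)/5 = (-P/13 + P)/5 = (12*P/13)/5 = 12*P/65)
(219 - t(28))*1208 + K = (219 - 12*28/65)*1208 - 1103 = (219 - 1*336/65)*1208 - 1103 = (219 - 336/65)*1208 - 1103 = (13899/65)*1208 - 1103 = 16789992/65 - 1103 = 16718297/65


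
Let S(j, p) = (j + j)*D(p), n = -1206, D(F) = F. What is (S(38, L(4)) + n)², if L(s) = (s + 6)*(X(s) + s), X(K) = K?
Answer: 23755876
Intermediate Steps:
L(s) = 2*s*(6 + s) (L(s) = (s + 6)*(s + s) = (6 + s)*(2*s) = 2*s*(6 + s))
S(j, p) = 2*j*p (S(j, p) = (j + j)*p = (2*j)*p = 2*j*p)
(S(38, L(4)) + n)² = (2*38*(2*4*(6 + 4)) - 1206)² = (2*38*(2*4*10) - 1206)² = (2*38*80 - 1206)² = (6080 - 1206)² = 4874² = 23755876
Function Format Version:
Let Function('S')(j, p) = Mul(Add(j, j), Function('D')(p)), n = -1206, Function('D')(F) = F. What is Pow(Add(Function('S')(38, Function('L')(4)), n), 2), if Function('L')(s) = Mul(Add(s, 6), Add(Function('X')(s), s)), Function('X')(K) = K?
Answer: 23755876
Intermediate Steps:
Function('L')(s) = Mul(2, s, Add(6, s)) (Function('L')(s) = Mul(Add(s, 6), Add(s, s)) = Mul(Add(6, s), Mul(2, s)) = Mul(2, s, Add(6, s)))
Function('S')(j, p) = Mul(2, j, p) (Function('S')(j, p) = Mul(Add(j, j), p) = Mul(Mul(2, j), p) = Mul(2, j, p))
Pow(Add(Function('S')(38, Function('L')(4)), n), 2) = Pow(Add(Mul(2, 38, Mul(2, 4, Add(6, 4))), -1206), 2) = Pow(Add(Mul(2, 38, Mul(2, 4, 10)), -1206), 2) = Pow(Add(Mul(2, 38, 80), -1206), 2) = Pow(Add(6080, -1206), 2) = Pow(4874, 2) = 23755876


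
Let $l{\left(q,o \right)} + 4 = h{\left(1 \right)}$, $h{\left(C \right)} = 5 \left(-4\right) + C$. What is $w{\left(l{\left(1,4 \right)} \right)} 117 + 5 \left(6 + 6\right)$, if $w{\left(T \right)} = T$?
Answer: $-2631$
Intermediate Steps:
$h{\left(C \right)} = -20 + C$
$l{\left(q,o \right)} = -23$ ($l{\left(q,o \right)} = -4 + \left(-20 + 1\right) = -4 - 19 = -23$)
$w{\left(l{\left(1,4 \right)} \right)} 117 + 5 \left(6 + 6\right) = \left(-23\right) 117 + 5 \left(6 + 6\right) = -2691 + 5 \cdot 12 = -2691 + 60 = -2631$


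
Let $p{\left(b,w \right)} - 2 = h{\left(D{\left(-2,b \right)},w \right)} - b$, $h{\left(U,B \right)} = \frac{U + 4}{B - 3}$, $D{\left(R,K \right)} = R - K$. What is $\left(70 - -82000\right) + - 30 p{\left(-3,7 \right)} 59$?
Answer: $\frac{142015}{2} \approx 71008.0$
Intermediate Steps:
$h{\left(U,B \right)} = \frac{4 + U}{-3 + B}$
$p{\left(b,w \right)} = 2 - b + \frac{2 - b}{-3 + w}$ ($p{\left(b,w \right)} = 2 - \left(b - \frac{4 - \left(2 + b\right)}{-3 + w}\right) = 2 - \left(b - \frac{2 - b}{-3 + w}\right) = 2 - b + \frac{2 - b}{-3 + w}$)
$\left(70 - -82000\right) + - 30 p{\left(-3,7 \right)} 59 = \left(70 - -82000\right) + - 30 \frac{2 - -3 + \left(-3 + 7\right) \left(2 - -3\right)}{-3 + 7} \cdot 59 = \left(70 + 82000\right) + - 30 \frac{2 + 3 + 4 \left(2 + 3\right)}{4} \cdot 59 = 82070 + - 30 \frac{2 + 3 + 4 \cdot 5}{4} \cdot 59 = 82070 + - 30 \frac{2 + 3 + 20}{4} \cdot 59 = 82070 + - 30 \cdot \frac{1}{4} \cdot 25 \cdot 59 = 82070 + \left(-30\right) \frac{25}{4} \cdot 59 = 82070 - \frac{22125}{2} = \frac{142015}{2}$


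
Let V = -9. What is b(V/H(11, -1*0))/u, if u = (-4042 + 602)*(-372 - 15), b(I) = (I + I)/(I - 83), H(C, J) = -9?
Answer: -1/54582480 ≈ -1.8321e-8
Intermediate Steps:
b(I) = 2*I/(-83 + I) (b(I) = (2*I)/(-83 + I) = 2*I/(-83 + I))
u = 1331280 (u = -3440*(-387) = 1331280)
b(V/H(11, -1*0))/u = (2*(-9/(-9))/(-83 - 9/(-9)))/1331280 = (2*(-9*(-⅑))/(-83 - 9*(-⅑)))*(1/1331280) = (2*1/(-83 + 1))*(1/1331280) = (2*1/(-82))*(1/1331280) = (2*1*(-1/82))*(1/1331280) = -1/41*1/1331280 = -1/54582480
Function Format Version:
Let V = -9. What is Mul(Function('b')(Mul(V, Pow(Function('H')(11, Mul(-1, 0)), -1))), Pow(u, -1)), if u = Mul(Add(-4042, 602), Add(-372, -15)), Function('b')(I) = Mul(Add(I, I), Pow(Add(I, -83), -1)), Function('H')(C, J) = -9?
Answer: Rational(-1, 54582480) ≈ -1.8321e-8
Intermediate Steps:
Function('b')(I) = Mul(2, I, Pow(Add(-83, I), -1)) (Function('b')(I) = Mul(Mul(2, I), Pow(Add(-83, I), -1)) = Mul(2, I, Pow(Add(-83, I), -1)))
u = 1331280 (u = Mul(-3440, -387) = 1331280)
Mul(Function('b')(Mul(V, Pow(Function('H')(11, Mul(-1, 0)), -1))), Pow(u, -1)) = Mul(Mul(2, Mul(-9, Pow(-9, -1)), Pow(Add(-83, Mul(-9, Pow(-9, -1))), -1)), Pow(1331280, -1)) = Mul(Mul(2, Mul(-9, Rational(-1, 9)), Pow(Add(-83, Mul(-9, Rational(-1, 9))), -1)), Rational(1, 1331280)) = Mul(Mul(2, 1, Pow(Add(-83, 1), -1)), Rational(1, 1331280)) = Mul(Mul(2, 1, Pow(-82, -1)), Rational(1, 1331280)) = Mul(Mul(2, 1, Rational(-1, 82)), Rational(1, 1331280)) = Mul(Rational(-1, 41), Rational(1, 1331280)) = Rational(-1, 54582480)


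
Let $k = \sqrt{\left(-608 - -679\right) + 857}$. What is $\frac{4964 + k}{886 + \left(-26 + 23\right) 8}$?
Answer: $\frac{2482}{431} + \frac{2 \sqrt{58}}{431} \approx 5.794$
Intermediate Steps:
$k = 4 \sqrt{58}$ ($k = \sqrt{\left(-608 + 679\right) + 857} = \sqrt{71 + 857} = \sqrt{928} = 4 \sqrt{58} \approx 30.463$)
$\frac{4964 + k}{886 + \left(-26 + 23\right) 8} = \frac{4964 + 4 \sqrt{58}}{886 + \left(-26 + 23\right) 8} = \frac{4964 + 4 \sqrt{58}}{886 - 24} = \frac{4964 + 4 \sqrt{58}}{862} = \left(4964 + 4 \sqrt{58}\right) \frac{1}{862} = \frac{2482}{431} + \frac{2 \sqrt{58}}{431}$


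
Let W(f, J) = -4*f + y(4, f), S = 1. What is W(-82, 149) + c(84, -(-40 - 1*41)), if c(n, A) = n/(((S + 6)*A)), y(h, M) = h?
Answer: 8968/27 ≈ 332.15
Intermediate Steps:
c(n, A) = n/(7*A) (c(n, A) = n/(((1 + 6)*A)) = n/((7*A)) = n*(1/(7*A)) = n/(7*A))
W(f, J) = 4 - 4*f (W(f, J) = -4*f + 4 = 4 - 4*f)
W(-82, 149) + c(84, -(-40 - 1*41)) = (4 - 4*(-82)) + (⅐)*84/(-(-40 - 1*41)) = (4 + 328) + (⅐)*84/(-(-40 - 41)) = 332 + (⅐)*84/(-1*(-81)) = 332 + (⅐)*84/81 = 332 + (⅐)*84*(1/81) = 332 + 4/27 = 8968/27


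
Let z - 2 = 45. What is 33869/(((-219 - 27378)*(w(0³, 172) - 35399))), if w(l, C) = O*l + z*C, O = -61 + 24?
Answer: 33869/753812055 ≈ 4.4930e-5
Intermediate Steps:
O = -37
z = 47 (z = 2 + 45 = 47)
w(l, C) = -37*l + 47*C
33869/(((-219 - 27378)*(w(0³, 172) - 35399))) = 33869/(((-219 - 27378)*((-37*0³ + 47*172) - 35399))) = 33869/((-27597*((-37*0 + 8084) - 35399))) = 33869/((-27597*((0 + 8084) - 35399))) = 33869/((-27597*(8084 - 35399))) = 33869/((-27597*(-27315))) = 33869/753812055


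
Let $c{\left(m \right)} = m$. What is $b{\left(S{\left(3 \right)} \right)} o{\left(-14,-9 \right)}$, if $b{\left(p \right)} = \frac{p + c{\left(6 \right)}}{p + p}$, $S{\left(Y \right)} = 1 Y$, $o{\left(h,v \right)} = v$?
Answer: $- \frac{27}{2} \approx -13.5$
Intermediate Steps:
$S{\left(Y \right)} = Y$
$b{\left(p \right)} = \frac{6 + p}{2 p}$ ($b{\left(p \right)} = \frac{p + 6}{p + p} = \frac{6 + p}{2 p}$)
$b{\left(S{\left(3 \right)} \right)} o{\left(-14,-9 \right)} = \frac{6 + 3}{2 \cdot 3} \left(-9\right) = \frac{1}{2} \cdot \frac{1}{3} \cdot 9 \left(-9\right) = \frac{3}{2} \left(-9\right) = - \frac{27}{2}$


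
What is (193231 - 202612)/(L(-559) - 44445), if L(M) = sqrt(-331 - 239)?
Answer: 27795903/131690573 + 3127*I*sqrt(570)/658452865 ≈ 0.21107 + 0.00011338*I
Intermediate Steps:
L(M) = I*sqrt(570) (L(M) = sqrt(-570) = I*sqrt(570))
(193231 - 202612)/(L(-559) - 44445) = (193231 - 202612)/(I*sqrt(570) - 44445) = -9381/(-44445 + I*sqrt(570))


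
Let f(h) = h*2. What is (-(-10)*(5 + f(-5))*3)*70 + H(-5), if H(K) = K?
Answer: -10505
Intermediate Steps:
f(h) = 2*h
(-(-10)*(5 + f(-5))*3)*70 + H(-5) = (-(-10)*(5 + 2*(-5))*3)*70 - 5 = (-(-10)*(5 - 10)*3)*70 - 5 = (-(-10)*(-5)*3)*70 - 5 = (-2*25*3)*70 - 5 = -50*3*70 - 5 = -150*70 - 5 = -10500 - 5 = -10505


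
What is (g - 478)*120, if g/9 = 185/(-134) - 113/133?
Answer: -532598340/8911 ≈ -59769.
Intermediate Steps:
g = -357723/17822 (g = 9*(185/(-134) - 113/133) = 9*(185*(-1/134) - 113*1/133) = 9*(-185/134 - 113/133) = 9*(-39747/17822) = -357723/17822 ≈ -20.072)
(g - 478)*120 = (-357723/17822 - 478)*120 = -8876639/17822*120 = -532598340/8911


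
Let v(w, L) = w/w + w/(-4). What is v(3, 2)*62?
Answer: 31/2 ≈ 15.500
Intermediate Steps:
v(w, L) = 1 - w/4 (v(w, L) = 1 + w*(-1/4) = 1 - w/4)
v(3, 2)*62 = (1 - 1/4*3)*62 = (1 - 3/4)*62 = (1/4)*62 = 31/2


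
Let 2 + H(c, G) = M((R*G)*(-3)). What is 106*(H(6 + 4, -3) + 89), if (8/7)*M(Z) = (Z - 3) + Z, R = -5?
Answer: 2385/4 ≈ 596.25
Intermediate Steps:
M(Z) = -21/8 + 7*Z/4 (M(Z) = 7*((Z - 3) + Z)/8 = 7*((-3 + Z) + Z)/8 = 7*(-3 + 2*Z)/8 = -21/8 + 7*Z/4)
H(c, G) = -37/8 + 105*G/4 (H(c, G) = -2 + (-21/8 + 7*(-5*G*(-3))/4) = -2 + (-21/8 + 7*(15*G)/4) = -2 + (-21/8 + 105*G/4) = -37/8 + 105*G/4)
106*(H(6 + 4, -3) + 89) = 106*((-37/8 + (105/4)*(-3)) + 89) = 106*((-37/8 - 315/4) + 89) = 106*(-667/8 + 89) = 106*(45/8) = 2385/4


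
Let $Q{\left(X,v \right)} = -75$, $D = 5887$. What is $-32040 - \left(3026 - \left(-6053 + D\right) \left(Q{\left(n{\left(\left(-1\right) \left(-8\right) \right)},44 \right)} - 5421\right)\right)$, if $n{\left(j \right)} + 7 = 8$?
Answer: $877270$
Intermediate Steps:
$n{\left(j \right)} = 1$ ($n{\left(j \right)} = -7 + 8 = 1$)
$-32040 - \left(3026 - \left(-6053 + D\right) \left(Q{\left(n{\left(\left(-1\right) \left(-8\right) \right)},44 \right)} - 5421\right)\right) = -32040 - \left(3026 - \left(-6053 + 5887\right) \left(-75 - 5421\right)\right) = -32040 - \left(3026 - \left(-166\right) \left(-5496\right)\right) = -32040 - \left(3026 - 912336\right) = -32040 - -909310 = -32040 + 909310 = 877270$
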